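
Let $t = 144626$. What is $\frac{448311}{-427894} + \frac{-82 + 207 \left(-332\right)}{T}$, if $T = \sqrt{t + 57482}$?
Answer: $- \frac{448311}{427894} - \frac{34403 \sqrt{50527}}{50527} \approx -154.1$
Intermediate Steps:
$T = 2 \sqrt{50527}$ ($T = \sqrt{144626 + 57482} = \sqrt{202108} = 2 \sqrt{50527} \approx 449.56$)
$\frac{448311}{-427894} + \frac{-82 + 207 \left(-332\right)}{T} = \frac{448311}{-427894} + \frac{-82 + 207 \left(-332\right)}{2 \sqrt{50527}} = 448311 \left(- \frac{1}{427894}\right) + \left(-82 - 68724\right) \frac{\sqrt{50527}}{101054} = - \frac{448311}{427894} - 68806 \frac{\sqrt{50527}}{101054} = - \frac{448311}{427894} - \frac{34403 \sqrt{50527}}{50527}$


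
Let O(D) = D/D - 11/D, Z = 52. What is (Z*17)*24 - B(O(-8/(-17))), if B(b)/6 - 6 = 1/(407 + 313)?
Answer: 2541599/120 ≈ 21180.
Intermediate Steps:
O(D) = 1 - 11/D
B(b) = 4321/120 (B(b) = 36 + 6/(407 + 313) = 36 + 6/720 = 36 + 6*(1/720) = 36 + 1/120 = 4321/120)
(Z*17)*24 - B(O(-8/(-17))) = (52*17)*24 - 1*4321/120 = 884*24 - 4321/120 = 21216 - 4321/120 = 2541599/120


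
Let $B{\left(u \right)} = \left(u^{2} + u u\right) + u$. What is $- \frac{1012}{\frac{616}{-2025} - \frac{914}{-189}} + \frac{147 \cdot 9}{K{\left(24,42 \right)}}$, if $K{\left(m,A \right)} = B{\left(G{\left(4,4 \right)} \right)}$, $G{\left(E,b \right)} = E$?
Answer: $- \frac{23968707}{128476} \approx -186.56$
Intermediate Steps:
$B{\left(u \right)} = u + 2 u^{2}$ ($B{\left(u \right)} = \left(u^{2} + u^{2}\right) + u = 2 u^{2} + u = u + 2 u^{2}$)
$K{\left(m,A \right)} = 36$ ($K{\left(m,A \right)} = 4 \left(1 + 2 \cdot 4\right) = 4 \left(1 + 8\right) = 4 \cdot 9 = 36$)
$- \frac{1012}{\frac{616}{-2025} - \frac{914}{-189}} + \frac{147 \cdot 9}{K{\left(24,42 \right)}} = - \frac{1012}{\frac{616}{-2025} - \frac{914}{-189}} + \frac{147 \cdot 9}{36} = - \frac{1012}{616 \left(- \frac{1}{2025}\right) - - \frac{914}{189}} + 1323 \cdot \frac{1}{36} = - \frac{1012}{- \frac{616}{2025} + \frac{914}{189}} + \frac{147}{4} = - \frac{1012}{\frac{64238}{14175}} + \frac{147}{4} = \left(-1012\right) \frac{14175}{64238} + \frac{147}{4} = - \frac{7172550}{32119} + \frac{147}{4} = - \frac{23968707}{128476}$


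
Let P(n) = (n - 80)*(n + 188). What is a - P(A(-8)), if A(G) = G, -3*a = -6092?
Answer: 53612/3 ≈ 17871.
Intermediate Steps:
a = 6092/3 (a = -⅓*(-6092) = 6092/3 ≈ 2030.7)
P(n) = (-80 + n)*(188 + n)
a - P(A(-8)) = 6092/3 - (-15040 + (-8)² + 108*(-8)) = 6092/3 - (-15040 + 64 - 864) = 6092/3 - 1*(-15840) = 6092/3 + 15840 = 53612/3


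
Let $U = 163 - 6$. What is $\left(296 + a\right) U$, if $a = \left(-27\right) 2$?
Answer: $37994$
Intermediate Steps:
$a = -54$
$U = 157$ ($U = 163 - 6 = 157$)
$\left(296 + a\right) U = \left(296 - 54\right) 157 = 242 \cdot 157 = 37994$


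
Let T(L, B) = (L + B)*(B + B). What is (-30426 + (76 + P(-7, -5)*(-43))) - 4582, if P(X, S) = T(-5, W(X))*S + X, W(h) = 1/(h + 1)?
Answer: -616693/18 ≈ -34261.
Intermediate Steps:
W(h) = 1/(1 + h)
T(L, B) = 2*B*(B + L) (T(L, B) = (B + L)*(2*B) = 2*B*(B + L))
P(X, S) = X + 2*S*(-5 + 1/(1 + X))/(1 + X) (P(X, S) = (2*(1/(1 + X) - 5)/(1 + X))*S + X = (2*(-5 + 1/(1 + X))/(1 + X))*S + X = 2*S*(-5 + 1/(1 + X))/(1 + X) + X = X + 2*S*(-5 + 1/(1 + X))/(1 + X))
(-30426 + (76 + P(-7, -5)*(-43))) - 4582 = (-30426 + (76 + ((-7*(1 - 7)**2 - 2*(-5)*(4 + 5*(-7)))/(1 - 7)**2)*(-43))) - 4582 = (-30426 + (76 + ((-7*(-6)**2 - 2*(-5)*(4 - 35))/(-6)**2)*(-43))) - 4582 = (-30426 + (76 + ((-7*36 - 2*(-5)*(-31))/36)*(-43))) - 4582 = (-30426 + (76 + ((-252 - 310)/36)*(-43))) - 4582 = (-30426 + (76 + ((1/36)*(-562))*(-43))) - 4582 = (-30426 + (76 - 281/18*(-43))) - 4582 = (-30426 + (76 + 12083/18)) - 4582 = (-30426 + 13451/18) - 4582 = -534217/18 - 4582 = -616693/18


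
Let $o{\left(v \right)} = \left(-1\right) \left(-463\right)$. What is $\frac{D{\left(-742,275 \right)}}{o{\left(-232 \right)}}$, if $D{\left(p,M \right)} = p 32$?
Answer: $- \frac{23744}{463} \approx -51.283$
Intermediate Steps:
$D{\left(p,M \right)} = 32 p$
$o{\left(v \right)} = 463$
$\frac{D{\left(-742,275 \right)}}{o{\left(-232 \right)}} = \frac{32 \left(-742\right)}{463} = \left(-23744\right) \frac{1}{463} = - \frac{23744}{463}$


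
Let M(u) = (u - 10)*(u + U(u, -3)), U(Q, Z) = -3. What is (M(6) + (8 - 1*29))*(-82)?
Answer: 2706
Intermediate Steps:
M(u) = (-10 + u)*(-3 + u) (M(u) = (u - 10)*(u - 3) = (-10 + u)*(-3 + u))
(M(6) + (8 - 1*29))*(-82) = ((30 + 6² - 13*6) + (8 - 1*29))*(-82) = ((30 + 36 - 78) + (8 - 29))*(-82) = (-12 - 21)*(-82) = -33*(-82) = 2706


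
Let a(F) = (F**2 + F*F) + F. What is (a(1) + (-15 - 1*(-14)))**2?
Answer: 4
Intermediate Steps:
a(F) = F + 2*F**2 (a(F) = (F**2 + F**2) + F = 2*F**2 + F = F + 2*F**2)
(a(1) + (-15 - 1*(-14)))**2 = (1*(1 + 2*1) + (-15 - 1*(-14)))**2 = (1*(1 + 2) + (-15 + 14))**2 = (1*3 - 1)**2 = (3 - 1)**2 = 2**2 = 4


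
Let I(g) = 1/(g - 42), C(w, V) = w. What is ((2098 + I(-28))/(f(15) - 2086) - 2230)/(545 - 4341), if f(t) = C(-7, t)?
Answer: 326864159/556151960 ≈ 0.58772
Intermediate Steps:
f(t) = -7
I(g) = 1/(-42 + g)
((2098 + I(-28))/(f(15) - 2086) - 2230)/(545 - 4341) = ((2098 + 1/(-42 - 28))/(-7 - 2086) - 2230)/(545 - 4341) = ((2098 + 1/(-70))/(-2093) - 2230)/(-3796) = ((2098 - 1/70)*(-1/2093) - 2230)*(-1/3796) = ((146859/70)*(-1/2093) - 2230)*(-1/3796) = (-146859/146510 - 2230)*(-1/3796) = -326864159/146510*(-1/3796) = 326864159/556151960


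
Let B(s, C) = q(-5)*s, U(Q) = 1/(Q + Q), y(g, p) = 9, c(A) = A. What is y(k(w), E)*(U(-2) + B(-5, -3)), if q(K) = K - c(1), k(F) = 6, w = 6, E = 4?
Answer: 1071/4 ≈ 267.75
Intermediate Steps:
q(K) = -1 + K (q(K) = K - 1*1 = K - 1 = -1 + K)
U(Q) = 1/(2*Q)
B(s, C) = -6*s (B(s, C) = (-1 - 5)*s = -6*s)
y(k(w), E)*(U(-2) + B(-5, -3)) = 9*((1/2)/(-2) - 6*(-5)) = 9*((1/2)*(-1/2) + 30) = 9*(-1/4 + 30) = 9*(119/4) = 1071/4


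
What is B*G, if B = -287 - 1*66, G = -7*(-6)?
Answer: -14826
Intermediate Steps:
G = 42
B = -353 (B = -287 - 66 = -353)
B*G = -353*42 = -14826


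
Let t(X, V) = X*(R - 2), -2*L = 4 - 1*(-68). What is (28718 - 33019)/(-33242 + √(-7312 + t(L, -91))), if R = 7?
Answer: 71486921/552519028 + 4301*I*√1873/552519028 ≈ 0.12938 + 0.00033689*I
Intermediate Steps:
L = -36 (L = -(4 - 1*(-68))/2 = -(4 + 68)/2 = -½*72 = -36)
t(X, V) = 5*X (t(X, V) = X*(7 - 2) = X*5 = 5*X)
(28718 - 33019)/(-33242 + √(-7312 + t(L, -91))) = (28718 - 33019)/(-33242 + √(-7312 + 5*(-36))) = -4301/(-33242 + √(-7312 - 180)) = -4301/(-33242 + √(-7492)) = -4301/(-33242 + 2*I*√1873)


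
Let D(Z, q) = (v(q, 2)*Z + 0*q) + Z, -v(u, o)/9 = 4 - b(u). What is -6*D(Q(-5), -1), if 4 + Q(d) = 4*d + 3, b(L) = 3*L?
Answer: -7812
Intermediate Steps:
Q(d) = -1 + 4*d (Q(d) = -4 + (4*d + 3) = -4 + (3 + 4*d) = -1 + 4*d)
v(u, o) = -36 + 27*u (v(u, o) = -9*(4 - 3*u) = -36 + 27*u)
D(Z, q) = Z + Z*(-36 + 27*q) (D(Z, q) = ((-36 + 27*q)*Z + 0*q) + Z = (Z*(-36 + 27*q) + 0) + Z = Z*(-36 + 27*q) + Z = Z + Z*(-36 + 27*q))
-6*D(Q(-5), -1) = -6*(-1 + 4*(-5))*(-35 + 27*(-1)) = -6*(-1 - 20)*(-35 - 27) = -(-126)*(-62) = -6*1302 = -7812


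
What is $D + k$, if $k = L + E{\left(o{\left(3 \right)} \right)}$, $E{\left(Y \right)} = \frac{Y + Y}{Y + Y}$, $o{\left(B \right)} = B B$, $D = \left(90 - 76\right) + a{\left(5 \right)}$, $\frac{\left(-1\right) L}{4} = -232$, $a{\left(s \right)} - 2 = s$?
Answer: $950$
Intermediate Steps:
$a{\left(s \right)} = 2 + s$
$L = 928$ ($L = \left(-4\right) \left(-232\right) = 928$)
$D = 21$ ($D = \left(90 - 76\right) + \left(2 + 5\right) = 14 + 7 = 21$)
$o{\left(B \right)} = B^{2}$
$E{\left(Y \right)} = 1$ ($E{\left(Y \right)} = \frac{2 Y}{2 Y} = 2 Y \frac{1}{2 Y} = 1$)
$k = 929$ ($k = 928 + 1 = 929$)
$D + k = 21 + 929 = 950$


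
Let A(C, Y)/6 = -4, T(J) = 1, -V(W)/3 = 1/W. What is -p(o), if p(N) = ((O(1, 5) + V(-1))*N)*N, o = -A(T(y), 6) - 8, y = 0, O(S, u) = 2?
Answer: -1280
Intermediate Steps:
V(W) = -3/W
A(C, Y) = -24 (A(C, Y) = 6*(-4) = -24)
o = 16 (o = -1*(-24) - 8 = 24 - 8 = 16)
p(N) = 5*N² (p(N) = ((2 - 3/(-1))*N)*N = ((2 - 3*(-1))*N)*N = ((2 + 3)*N)*N = (5*N)*N = 5*N²)
-p(o) = -5*16² = -5*256 = -1*1280 = -1280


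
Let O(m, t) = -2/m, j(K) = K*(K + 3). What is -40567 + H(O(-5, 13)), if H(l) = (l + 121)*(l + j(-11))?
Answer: -745881/25 ≈ -29835.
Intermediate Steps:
j(K) = K*(3 + K)
H(l) = (88 + l)*(121 + l) (H(l) = (l + 121)*(l - 11*(3 - 11)) = (121 + l)*(l - 11*(-8)) = (121 + l)*(l + 88) = (121 + l)*(88 + l) = (88 + l)*(121 + l))
-40567 + H(O(-5, 13)) = -40567 + (10648 + (-2/(-5))² + 209*(-2/(-5))) = -40567 + (10648 + (-2*(-⅕))² + 209*(-2*(-⅕))) = -40567 + (10648 + (⅖)² + 209*(⅖)) = -40567 + (10648 + 4/25 + 418/5) = -40567 + 268294/25 = -745881/25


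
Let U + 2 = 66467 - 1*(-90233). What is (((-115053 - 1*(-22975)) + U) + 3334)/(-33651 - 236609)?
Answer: -33977/135130 ≈ -0.25144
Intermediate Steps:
U = 156698 (U = -2 + (66467 - 1*(-90233)) = -2 + (66467 + 90233) = -2 + 156700 = 156698)
(((-115053 - 1*(-22975)) + U) + 3334)/(-33651 - 236609) = (((-115053 - 1*(-22975)) + 156698) + 3334)/(-33651 - 236609) = (((-115053 + 22975) + 156698) + 3334)/(-270260) = ((-92078 + 156698) + 3334)*(-1/270260) = (64620 + 3334)*(-1/270260) = 67954*(-1/270260) = -33977/135130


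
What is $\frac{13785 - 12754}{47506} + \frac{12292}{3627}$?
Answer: $\frac{587683189}{172304262} \approx 3.4107$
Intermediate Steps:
$\frac{13785 - 12754}{47506} + \frac{12292}{3627} = \left(13785 - 12754\right) \frac{1}{47506} + 12292 \cdot \frac{1}{3627} = 1031 \cdot \frac{1}{47506} + \frac{12292}{3627} = \frac{1031}{47506} + \frac{12292}{3627} = \frac{587683189}{172304262}$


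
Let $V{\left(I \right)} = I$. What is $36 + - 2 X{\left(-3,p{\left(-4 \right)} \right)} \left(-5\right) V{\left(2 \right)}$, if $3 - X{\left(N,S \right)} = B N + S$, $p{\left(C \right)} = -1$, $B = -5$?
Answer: $-184$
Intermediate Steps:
$X{\left(N,S \right)} = 3 - S + 5 N$ ($X{\left(N,S \right)} = 3 - \left(- 5 N + S\right) = 3 - \left(S - 5 N\right) = 3 + \left(- S + 5 N\right) = 3 - S + 5 N$)
$36 + - 2 X{\left(-3,p{\left(-4 \right)} \right)} \left(-5\right) V{\left(2 \right)} = 36 + - 2 \left(3 - -1 + 5 \left(-3\right)\right) \left(-5\right) 2 = 36 + - 2 \left(3 + 1 - 15\right) \left(-5\right) 2 = 36 + \left(-2\right) \left(-11\right) \left(-5\right) 2 = 36 + 22 \left(-5\right) 2 = 36 - 220 = -184$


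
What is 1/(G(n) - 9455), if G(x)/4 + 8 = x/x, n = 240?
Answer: -1/9483 ≈ -0.00010545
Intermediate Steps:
G(x) = -28 (G(x) = -32 + 4*(x/x) = -32 + 4*1 = -32 + 4 = -28)
1/(G(n) - 9455) = 1/(-28 - 9455) = 1/(-9483) = -1/9483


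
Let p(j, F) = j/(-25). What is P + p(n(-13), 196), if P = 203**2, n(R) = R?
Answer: 1030238/25 ≈ 41210.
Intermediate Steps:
p(j, F) = -j/25 (p(j, F) = j*(-1/25) = -j/25)
P = 41209
P + p(n(-13), 196) = 41209 - 1/25*(-13) = 41209 + 13/25 = 1030238/25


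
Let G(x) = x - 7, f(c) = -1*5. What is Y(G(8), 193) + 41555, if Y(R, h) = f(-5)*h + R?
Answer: 40591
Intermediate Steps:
f(c) = -5
G(x) = -7 + x
Y(R, h) = R - 5*h (Y(R, h) = -5*h + R = R - 5*h)
Y(G(8), 193) + 41555 = ((-7 + 8) - 5*193) + 41555 = (1 - 965) + 41555 = -964 + 41555 = 40591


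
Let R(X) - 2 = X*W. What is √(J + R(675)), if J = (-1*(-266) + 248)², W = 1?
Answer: √264873 ≈ 514.66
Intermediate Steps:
R(X) = 2 + X (R(X) = 2 + X*1 = 2 + X)
J = 264196 (J = (266 + 248)² = 514² = 264196)
√(J + R(675)) = √(264196 + (2 + 675)) = √(264196 + 677) = √264873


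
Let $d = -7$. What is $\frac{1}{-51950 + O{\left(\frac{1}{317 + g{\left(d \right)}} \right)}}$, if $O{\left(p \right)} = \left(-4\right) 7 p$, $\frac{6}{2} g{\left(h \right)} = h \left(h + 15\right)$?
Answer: $- \frac{895}{46495334} \approx -1.9249 \cdot 10^{-5}$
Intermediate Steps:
$g{\left(h \right)} = \frac{h \left(15 + h\right)}{3}$ ($g{\left(h \right)} = \frac{h \left(h + 15\right)}{3} = \frac{h \left(15 + h\right)}{3}$)
$O{\left(p \right)} = - 28 p$
$\frac{1}{-51950 + O{\left(\frac{1}{317 + g{\left(d \right)}} \right)}} = \frac{1}{-51950 - \frac{28}{317 + \frac{1}{3} \left(-7\right) \left(15 - 7\right)}} = \frac{1}{-51950 - \frac{28}{317 + \frac{1}{3} \left(-7\right) 8}} = \frac{1}{-51950 - \frac{28}{317 - \frac{56}{3}}} = \frac{1}{-51950 - \frac{28}{\frac{895}{3}}} = \frac{1}{-51950 - \frac{84}{895}} = \frac{1}{- \frac{46495334}{895}} = - \frac{895}{46495334}$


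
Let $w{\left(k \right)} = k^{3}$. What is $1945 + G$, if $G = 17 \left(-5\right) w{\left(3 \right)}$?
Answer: $-350$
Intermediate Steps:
$G = -2295$ ($G = 17 \left(-5\right) 3^{3} = \left(-85\right) 27 = -2295$)
$1945 + G = 1945 - 2295 = -350$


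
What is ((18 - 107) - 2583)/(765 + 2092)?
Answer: -2672/2857 ≈ -0.93525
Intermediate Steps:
((18 - 107) - 2583)/(765 + 2092) = (-89 - 2583)/2857 = -2672*1/2857 = -2672/2857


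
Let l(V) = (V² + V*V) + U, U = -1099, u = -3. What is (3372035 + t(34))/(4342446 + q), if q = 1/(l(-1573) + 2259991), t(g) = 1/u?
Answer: 72912325385200/93895190001903 ≈ 0.77653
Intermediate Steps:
l(V) = -1099 + 2*V² (l(V) = (V² + V*V) - 1099 = (V² + V²) - 1099 = 2*V² - 1099 = -1099 + 2*V²)
t(g) = -⅓ (t(g) = 1/(-3) = -⅓)
q = 1/7207550 (q = 1/((-1099 + 2*(-1573)²) + 2259991) = 1/((-1099 + 2*2474329) + 2259991) = 1/((-1099 + 4948658) + 2259991) = 1/(4947559 + 2259991) = 1/7207550 ≈ 1.3874e-7)
(3372035 + t(34))/(4342446 + q) = (3372035 - ⅓)/(4342446 + 1/7207550) = 10116104/(3*(31298396667301/7207550)) = (10116104/3)*(7207550/31298396667301) = 72912325385200/93895190001903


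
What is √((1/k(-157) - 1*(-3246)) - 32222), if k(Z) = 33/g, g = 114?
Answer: I*√3505678/11 ≈ 170.21*I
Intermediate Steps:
k(Z) = 11/38 (k(Z) = 33/114 = 33*(1/114) = 11/38)
√((1/k(-157) - 1*(-3246)) - 32222) = √((1/(11/38) - 1*(-3246)) - 32222) = √((38/11 + 3246) - 32222) = √(35744/11 - 32222) = √(-318698/11) = I*√3505678/11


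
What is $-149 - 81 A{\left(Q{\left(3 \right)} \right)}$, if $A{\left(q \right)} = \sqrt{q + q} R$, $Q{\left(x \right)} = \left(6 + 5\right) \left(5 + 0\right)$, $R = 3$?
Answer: $-149 - 243 \sqrt{110} \approx -2697.6$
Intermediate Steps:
$Q{\left(x \right)} = 55$ ($Q{\left(x \right)} = 11 \cdot 5 = 55$)
$A{\left(q \right)} = 3 \sqrt{2} \sqrt{q}$ ($A{\left(q \right)} = \sqrt{q + q} 3 = \sqrt{2 q} 3 = \sqrt{2} \sqrt{q} 3 = 3 \sqrt{2} \sqrt{q}$)
$-149 - 81 A{\left(Q{\left(3 \right)} \right)} = -149 - 81 \cdot 3 \sqrt{2} \sqrt{55} = -149 - 81 \cdot 3 \sqrt{110} = -149 - 243 \sqrt{110}$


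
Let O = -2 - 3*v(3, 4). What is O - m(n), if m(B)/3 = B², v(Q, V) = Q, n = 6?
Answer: -119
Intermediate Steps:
m(B) = 3*B²
O = -11 (O = -2 - 3*3 = -2 - 9 = -11)
O - m(n) = -11 - 3*6² = -11 - 3*36 = -11 - 1*108 = -11 - 108 = -119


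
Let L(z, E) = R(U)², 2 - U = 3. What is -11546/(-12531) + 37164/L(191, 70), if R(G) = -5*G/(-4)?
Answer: 7451521994/313275 ≈ 23786.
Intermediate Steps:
U = -1 (U = 2 - 1*3 = 2 - 3 = -1)
R(G) = 5*G/4 (R(G) = -5*G*(-1)/4 = -(-5)*G/4 = 5*G/4)
L(z, E) = 25/16 (L(z, E) = ((5/4)*(-1))² = (-5/4)² = 25/16)
-11546/(-12531) + 37164/L(191, 70) = -11546/(-12531) + 37164/(25/16) = -11546*(-1/12531) + 37164*(16/25) = 11546/12531 + 594624/25 = 7451521994/313275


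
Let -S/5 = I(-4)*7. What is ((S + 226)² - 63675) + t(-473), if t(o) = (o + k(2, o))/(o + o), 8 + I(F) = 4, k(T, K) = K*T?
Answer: 140565/2 ≈ 70283.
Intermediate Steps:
I(F) = -4 (I(F) = -8 + 4 = -4)
t(o) = 3/2 (t(o) = (o + o*2)/(o + o) = (o + 2*o)/((2*o)) = (3*o)*(1/(2*o)) = 3/2)
S = 140 (S = -(-20)*7 = -5*(-28) = 140)
((S + 226)² - 63675) + t(-473) = ((140 + 226)² - 63675) + 3/2 = (366² - 63675) + 3/2 = (133956 - 63675) + 3/2 = 70281 + 3/2 = 140565/2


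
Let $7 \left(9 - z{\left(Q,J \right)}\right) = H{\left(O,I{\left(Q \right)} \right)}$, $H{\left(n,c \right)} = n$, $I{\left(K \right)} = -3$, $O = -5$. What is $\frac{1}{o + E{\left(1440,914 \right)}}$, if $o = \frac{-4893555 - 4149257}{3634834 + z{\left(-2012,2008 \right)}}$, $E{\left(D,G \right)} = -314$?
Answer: $- \frac{12721953}{4026343084} \approx -0.0031597$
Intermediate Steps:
$z{\left(Q,J \right)} = \frac{68}{7}$ ($z{\left(Q,J \right)} = 9 - - \frac{5}{7} = 9 + \frac{5}{7} = \frac{68}{7}$)
$o = - \frac{31649842}{12721953}$ ($o = \frac{-4893555 - 4149257}{3634834 + \frac{68}{7}} = - \frac{9042812}{\frac{25443906}{7}} = \left(-9042812\right) \frac{7}{25443906} = - \frac{31649842}{12721953} \approx -2.4878$)
$\frac{1}{o + E{\left(1440,914 \right)}} = \frac{1}{- \frac{31649842}{12721953} - 314} = \frac{1}{- \frac{4026343084}{12721953}} = - \frac{12721953}{4026343084}$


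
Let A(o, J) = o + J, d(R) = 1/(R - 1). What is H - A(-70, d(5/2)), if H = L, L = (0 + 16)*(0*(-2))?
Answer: 208/3 ≈ 69.333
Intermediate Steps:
d(R) = 1/(-1 + R)
L = 0 (L = 16*0 = 0)
A(o, J) = J + o
H = 0
H - A(-70, d(5/2)) = 0 - (1/(-1 + 5/2) - 70) = 0 - (1/(3/2) - 70) = 0 - (⅔ - 70) = 0 - 1*(-208/3) = 0 + 208/3 = 208/3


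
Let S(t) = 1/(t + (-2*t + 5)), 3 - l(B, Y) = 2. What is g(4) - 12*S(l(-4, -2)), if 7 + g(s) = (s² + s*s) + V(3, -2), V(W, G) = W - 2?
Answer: 23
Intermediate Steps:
V(W, G) = -2 + W
g(s) = -6 + 2*s² (g(s) = -7 + ((s² + s*s) + (-2 + 3)) = -7 + ((s² + s²) + 1) = -7 + (2*s² + 1) = -7 + (1 + 2*s²) = -6 + 2*s²)
l(B, Y) = 1 (l(B, Y) = 3 - 1*2 = 3 - 2 = 1)
S(t) = 1/(5 - t) (S(t) = 1/(t + (5 - 2*t)) = 1/(5 - t))
g(4) - 12*S(l(-4, -2)) = (-6 + 2*4²) - (-12)/(-5 + 1) = (-6 + 2*16) - (-12)/(-4) = (-6 + 32) - (-12)*(-1)/4 = 26 - 12*¼ = 26 - 3 = 23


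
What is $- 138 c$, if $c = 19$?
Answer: $-2622$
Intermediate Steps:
$- 138 c = \left(-138\right) 19 = -2622$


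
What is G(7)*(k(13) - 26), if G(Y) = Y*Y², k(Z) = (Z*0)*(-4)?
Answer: -8918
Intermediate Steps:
k(Z) = 0 (k(Z) = 0*(-4) = 0)
G(Y) = Y³
G(7)*(k(13) - 26) = 7³*(0 - 26) = 343*(-26) = -8918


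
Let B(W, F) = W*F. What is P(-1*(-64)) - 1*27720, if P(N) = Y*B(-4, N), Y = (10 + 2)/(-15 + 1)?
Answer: -192504/7 ≈ -27501.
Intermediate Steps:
Y = -6/7 (Y = 12/(-14) = 12*(-1/14) = -6/7 ≈ -0.85714)
B(W, F) = F*W
P(N) = 24*N/7 (P(N) = -6*N*(-4)/7 = -(-24)*N/7 = 24*N/7)
P(-1*(-64)) - 1*27720 = 24*(-1*(-64))/7 - 1*27720 = (24/7)*64 - 27720 = 1536/7 - 27720 = -192504/7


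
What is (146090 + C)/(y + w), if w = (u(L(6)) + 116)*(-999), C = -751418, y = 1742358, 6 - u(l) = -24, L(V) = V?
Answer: -25222/66521 ≈ -0.37916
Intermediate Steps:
u(l) = 30 (u(l) = 6 - 1*(-24) = 6 + 24 = 30)
w = -145854 (w = (30 + 116)*(-999) = 146*(-999) = -145854)
(146090 + C)/(y + w) = (146090 - 751418)/(1742358 - 145854) = -605328/1596504 = -605328*1/1596504 = -25222/66521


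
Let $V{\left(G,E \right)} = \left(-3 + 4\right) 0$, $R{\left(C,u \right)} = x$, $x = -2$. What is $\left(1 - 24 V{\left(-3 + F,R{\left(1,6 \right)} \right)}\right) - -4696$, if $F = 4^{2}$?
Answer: $4697$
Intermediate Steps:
$F = 16$
$R{\left(C,u \right)} = -2$
$V{\left(G,E \right)} = 0$ ($V{\left(G,E \right)} = 1 \cdot 0 = 0$)
$\left(1 - 24 V{\left(-3 + F,R{\left(1,6 \right)} \right)}\right) - -4696 = \left(1 - 0\right) - -4696 = \left(1 + 0\right) + 4696 = 1 + 4696 = 4697$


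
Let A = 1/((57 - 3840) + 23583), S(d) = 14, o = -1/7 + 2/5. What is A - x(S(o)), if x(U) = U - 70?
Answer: 1108801/19800 ≈ 56.000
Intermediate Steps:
o = 9/35 (o = -1*1/7 + 2*(1/5) = -1/7 + 2/5 = 9/35 ≈ 0.25714)
x(U) = -70 + U
A = 1/19800 (A = 1/(-3783 + 23583) = 1/19800 ≈ 5.0505e-5)
A - x(S(o)) = 1/19800 - (-70 + 14) = 1/19800 - 1*(-56) = 1/19800 + 56 = 1108801/19800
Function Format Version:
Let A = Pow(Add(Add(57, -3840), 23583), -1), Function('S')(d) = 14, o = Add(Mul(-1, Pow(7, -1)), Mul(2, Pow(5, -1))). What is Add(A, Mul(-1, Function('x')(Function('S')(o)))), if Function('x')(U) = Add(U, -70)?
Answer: Rational(1108801, 19800) ≈ 56.000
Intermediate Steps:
o = Rational(9, 35) (o = Add(Mul(-1, Rational(1, 7)), Mul(2, Rational(1, 5))) = Add(Rational(-1, 7), Rational(2, 5)) = Rational(9, 35) ≈ 0.25714)
Function('x')(U) = Add(-70, U)
A = Rational(1, 19800) (A = Pow(Add(-3783, 23583), -1) = Pow(19800, -1) = Rational(1, 19800) ≈ 5.0505e-5)
Add(A, Mul(-1, Function('x')(Function('S')(o)))) = Add(Rational(1, 19800), Mul(-1, Add(-70, 14))) = Add(Rational(1, 19800), Mul(-1, -56)) = Add(Rational(1, 19800), 56) = Rational(1108801, 19800)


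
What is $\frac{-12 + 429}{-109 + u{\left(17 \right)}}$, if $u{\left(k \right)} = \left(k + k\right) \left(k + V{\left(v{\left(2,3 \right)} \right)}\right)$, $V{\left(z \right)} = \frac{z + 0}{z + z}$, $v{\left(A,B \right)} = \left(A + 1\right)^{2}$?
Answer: $\frac{139}{162} \approx 0.85802$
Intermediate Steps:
$v{\left(A,B \right)} = \left(1 + A\right)^{2}$
$V{\left(z \right)} = \frac{1}{2}$ ($V{\left(z \right)} = \frac{z}{2 z} = z \frac{1}{2 z} = \frac{1}{2}$)
$u{\left(k \right)} = 2 k \left(\frac{1}{2} + k\right)$ ($u{\left(k \right)} = \left(k + k\right) \left(k + \frac{1}{2}\right) = 2 k \left(\frac{1}{2} + k\right)$)
$\frac{-12 + 429}{-109 + u{\left(17 \right)}} = \frac{-12 + 429}{-109 + 17 \left(1 + 2 \cdot 17\right)} = \frac{417}{-109 + 17 \left(1 + 34\right)} = \frac{417}{-109 + 17 \cdot 35} = \frac{417}{-109 + 595} = \frac{417}{486} = 417 \cdot \frac{1}{486} = \frac{139}{162}$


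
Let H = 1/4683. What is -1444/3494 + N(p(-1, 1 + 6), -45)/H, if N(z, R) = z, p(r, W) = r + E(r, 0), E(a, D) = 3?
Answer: 16361680/1747 ≈ 9365.6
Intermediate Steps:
p(r, W) = 3 + r (p(r, W) = r + 3 = 3 + r)
H = 1/4683 ≈ 0.00021354
-1444/3494 + N(p(-1, 1 + 6), -45)/H = -1444/3494 + (3 - 1)/(1/4683) = -1444*1/3494 + 2*4683 = -722/1747 + 9366 = 16361680/1747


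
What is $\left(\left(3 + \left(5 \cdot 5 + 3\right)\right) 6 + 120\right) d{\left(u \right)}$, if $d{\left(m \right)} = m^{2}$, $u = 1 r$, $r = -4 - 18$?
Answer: $148104$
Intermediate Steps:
$r = -22$ ($r = -4 - 18 = -22$)
$u = -22$ ($u = 1 \left(-22\right) = -22$)
$\left(\left(3 + \left(5 \cdot 5 + 3\right)\right) 6 + 120\right) d{\left(u \right)} = \left(\left(3 + \left(5 \cdot 5 + 3\right)\right) 6 + 120\right) \left(-22\right)^{2} = \left(\left(3 + \left(25 + 3\right)\right) 6 + 120\right) 484 = \left(\left(3 + 28\right) 6 + 120\right) 484 = \left(31 \cdot 6 + 120\right) 484 = \left(186 + 120\right) 484 = 306 \cdot 484 = 148104$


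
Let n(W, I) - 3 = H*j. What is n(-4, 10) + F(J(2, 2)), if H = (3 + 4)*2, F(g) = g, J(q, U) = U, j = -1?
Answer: -9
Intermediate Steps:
H = 14 (H = 7*2 = 14)
n(W, I) = -11 (n(W, I) = 3 + 14*(-1) = 3 - 14 = -11)
n(-4, 10) + F(J(2, 2)) = -11 + 2 = -9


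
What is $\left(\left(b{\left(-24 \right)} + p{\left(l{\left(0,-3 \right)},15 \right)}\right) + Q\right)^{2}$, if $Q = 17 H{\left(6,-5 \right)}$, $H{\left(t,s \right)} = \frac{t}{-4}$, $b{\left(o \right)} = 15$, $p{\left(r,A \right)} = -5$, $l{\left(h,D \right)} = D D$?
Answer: $\frac{961}{4} \approx 240.25$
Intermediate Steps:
$l{\left(h,D \right)} = D^{2}$
$H{\left(t,s \right)} = - \frac{t}{4}$ ($H{\left(t,s \right)} = t \left(- \frac{1}{4}\right) = - \frac{t}{4}$)
$Q = - \frac{51}{2}$ ($Q = 17 \left(\left(- \frac{1}{4}\right) 6\right) = 17 \left(- \frac{3}{2}\right) = - \frac{51}{2} \approx -25.5$)
$\left(\left(b{\left(-24 \right)} + p{\left(l{\left(0,-3 \right)},15 \right)}\right) + Q\right)^{2} = \left(\left(15 - 5\right) - \frac{51}{2}\right)^{2} = \left(10 - \frac{51}{2}\right)^{2} = \left(- \frac{31}{2}\right)^{2} = \frac{961}{4}$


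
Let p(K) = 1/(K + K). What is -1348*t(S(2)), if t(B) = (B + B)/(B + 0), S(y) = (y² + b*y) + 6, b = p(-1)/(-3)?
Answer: -2696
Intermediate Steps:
p(K) = 1/(2*K)
b = ⅙ (b = ((½)/(-1))/(-3) = ((½)*(-1))*(-⅓) = -½*(-⅓) = ⅙ ≈ 0.16667)
S(y) = 6 + y² + y/6 (S(y) = (y² + y/6) + 6 = 6 + y² + y/6)
t(B) = 2 (t(B) = (2*B)/B = 2)
-1348*t(S(2)) = -1348*2 = -2696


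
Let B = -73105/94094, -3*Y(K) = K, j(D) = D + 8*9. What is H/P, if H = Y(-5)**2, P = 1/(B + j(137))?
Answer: 54423725/94094 ≈ 578.40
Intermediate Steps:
j(D) = 72 + D (j(D) = D + 72 = 72 + D)
Y(K) = -K/3
B = -73105/94094 (B = -73105*1/94094 = -73105/94094 ≈ -0.77694)
P = 94094/19592541 (P = 1/(-73105/94094 + (72 + 137)) = 1/(-73105/94094 + 209) = 1/(19592541/94094) = 94094/19592541 ≈ 0.0048025)
H = 25/9 (H = (-1/3*(-5))**2 = (5/3)**2 = 25/9 ≈ 2.7778)
H/P = 25/(9*(94094/19592541)) = (25/9)*(19592541/94094) = 54423725/94094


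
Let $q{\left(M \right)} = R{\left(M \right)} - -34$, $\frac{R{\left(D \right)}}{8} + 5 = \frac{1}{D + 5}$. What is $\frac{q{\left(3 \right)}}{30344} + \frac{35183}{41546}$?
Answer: $\frac{533692611}{630335912} \approx 0.84668$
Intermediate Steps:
$R{\left(D \right)} = -40 + \frac{8}{5 + D}$ ($R{\left(D \right)} = -40 + \frac{8}{D + 5} = -40 + \frac{8}{5 + D}$)
$q{\left(M \right)} = 34 + \frac{8 \left(-24 - 5 M\right)}{5 + M}$ ($q{\left(M \right)} = \frac{8 \left(-24 - 5 M\right)}{5 + M} - -34 = \frac{8 \left(-24 - 5 M\right)}{5 + M} + 34 = 34 + \frac{8 \left(-24 - 5 M\right)}{5 + M}$)
$\frac{q{\left(3 \right)}}{30344} + \frac{35183}{41546} = \frac{2 \frac{1}{5 + 3} \left(-11 - 9\right)}{30344} + \frac{35183}{41546} = \frac{2 \left(-11 - 9\right)}{8} \cdot \frac{1}{30344} + 35183 \cdot \frac{1}{41546} = 2 \cdot \frac{1}{8} \left(-20\right) \frac{1}{30344} + \frac{35183}{41546} = \left(-5\right) \frac{1}{30344} + \frac{35183}{41546} = - \frac{5}{30344} + \frac{35183}{41546} = \frac{533692611}{630335912}$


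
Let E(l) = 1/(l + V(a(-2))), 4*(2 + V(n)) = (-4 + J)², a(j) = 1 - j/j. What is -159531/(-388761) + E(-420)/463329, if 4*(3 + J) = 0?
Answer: 40382412857539/98407879386597 ≈ 0.41036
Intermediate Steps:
J = -3 (J = -3 + (¼)*0 = -3 + 0 = -3)
a(j) = 0 (a(j) = 1 - 1*1 = 1 - 1 = 0)
V(n) = 41/4 (V(n) = -2 + (-4 - 3)²/4 = -2 + (¼)*(-7)² = -2 + (¼)*49 = -2 + 49/4 = 41/4)
E(l) = 1/(41/4 + l) (E(l) = 1/(l + 41/4) = 1/(41/4 + l))
-159531/(-388761) + E(-420)/463329 = -159531/(-388761) + (4/(41 + 4*(-420)))/463329 = -159531*(-1/388761) + (4/(41 - 1680))*(1/463329) = 53177/129587 + (4/(-1639))*(1/463329) = 53177/129587 + (4*(-1/1639))*(1/463329) = 53177/129587 - 4/1639*1/463329 = 53177/129587 - 4/759396231 = 40382412857539/98407879386597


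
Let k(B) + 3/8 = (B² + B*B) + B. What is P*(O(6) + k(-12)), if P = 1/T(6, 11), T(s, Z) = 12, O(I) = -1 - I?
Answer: 2149/96 ≈ 22.385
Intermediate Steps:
k(B) = -3/8 + B + 2*B² (k(B) = -3/8 + ((B² + B*B) + B) = -3/8 + ((B² + B²) + B) = -3/8 + (2*B² + B) = -3/8 + (B + 2*B²) = -3/8 + B + 2*B²)
P = 1/12 ≈ 0.083333
P*(O(6) + k(-12)) = ((-1 - 1*6) + (-3/8 - 12 + 2*(-12)²))/12 = ((-1 - 6) + (-3/8 - 12 + 2*144))/12 = (-7 + (-3/8 - 12 + 288))/12 = (-7 + 2205/8)/12 = (1/12)*(2149/8) = 2149/96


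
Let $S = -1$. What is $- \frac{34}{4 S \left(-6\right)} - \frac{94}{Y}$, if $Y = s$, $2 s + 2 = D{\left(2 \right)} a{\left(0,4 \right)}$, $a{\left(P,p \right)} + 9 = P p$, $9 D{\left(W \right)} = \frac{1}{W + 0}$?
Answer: $\frac{4427}{60} \approx 73.783$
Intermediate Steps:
$D{\left(W \right)} = \frac{1}{9 W}$ ($D{\left(W \right)} = \frac{1}{9 \left(W + 0\right)} = \frac{1}{9 W}$)
$a{\left(P,p \right)} = -9 + P p$
$s = - \frac{5}{4}$ ($s = -1 + \frac{\frac{1}{9 \cdot 2} \left(-9 + 0 \cdot 4\right)}{2} = -1 + \frac{\frac{1}{9} \cdot \frac{1}{2} \left(-9 + 0\right)}{2} = -1 + \frac{\frac{1}{18} \left(-9\right)}{2} = -1 + \frac{1}{2} \left(- \frac{1}{2}\right) = -1 - \frac{1}{4} = - \frac{5}{4} \approx -1.25$)
$Y = - \frac{5}{4} \approx -1.25$
$- \frac{34}{4 S \left(-6\right)} - \frac{94}{Y} = - \frac{34}{4 \left(-1\right) \left(-6\right)} - \frac{94}{- \frac{5}{4}} = - \frac{34}{\left(-4\right) \left(-6\right)} - - \frac{376}{5} = - \frac{34}{24} + \frac{376}{5} = \left(-34\right) \frac{1}{24} + \frac{376}{5} = - \frac{17}{12} + \frac{376}{5} = \frac{4427}{60}$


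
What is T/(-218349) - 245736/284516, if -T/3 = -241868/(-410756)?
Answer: -459154243603115/531619105316823 ≈ -0.86369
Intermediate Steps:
T = -181401/102689 (T = -(-725604)/(-410756) = -(-725604)*(-1)/410756 = -3*60467/102689 = -181401/102689 ≈ -1.7665)
T/(-218349) - 245736/284516 = -181401/102689/(-218349) - 245736/284516 = -181401/102689*(-1/218349) - 245736*1/284516 = 60467/7474013487 - 61434/71129 = -459154243603115/531619105316823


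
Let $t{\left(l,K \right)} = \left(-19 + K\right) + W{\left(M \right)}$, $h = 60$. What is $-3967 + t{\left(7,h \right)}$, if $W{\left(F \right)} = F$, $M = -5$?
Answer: $-3931$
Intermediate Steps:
$t{\left(l,K \right)} = -24 + K$ ($t{\left(l,K \right)} = \left(-19 + K\right) - 5 = -24 + K$)
$-3967 + t{\left(7,h \right)} = -3967 + \left(-24 + 60\right) = -3967 + 36 = -3931$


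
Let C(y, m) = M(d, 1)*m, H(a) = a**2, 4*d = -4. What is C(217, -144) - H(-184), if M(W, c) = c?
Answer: -34000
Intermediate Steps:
d = -1 (d = (1/4)*(-4) = -1)
C(y, m) = m (C(y, m) = 1*m = m)
C(217, -144) - H(-184) = -144 - 1*(-184)**2 = -144 - 1*33856 = -144 - 33856 = -34000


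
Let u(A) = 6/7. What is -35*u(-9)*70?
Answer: -2100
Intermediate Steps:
u(A) = 6/7 (u(A) = 6*(1/7) = 6/7)
-35*u(-9)*70 = -35*6/7*70 = -30*70 = -2100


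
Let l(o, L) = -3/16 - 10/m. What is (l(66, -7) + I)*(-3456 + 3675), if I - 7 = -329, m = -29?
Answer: -32704365/464 ≈ -70484.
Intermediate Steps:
I = -322 (I = 7 - 329 = -322)
l(o, L) = 73/464 (l(o, L) = -3/16 - 10/(-29) = -3*1/16 - 10*(-1/29) = -3/16 + 10/29 = 73/464)
(l(66, -7) + I)*(-3456 + 3675) = (73/464 - 322)*(-3456 + 3675) = -149335/464*219 = -32704365/464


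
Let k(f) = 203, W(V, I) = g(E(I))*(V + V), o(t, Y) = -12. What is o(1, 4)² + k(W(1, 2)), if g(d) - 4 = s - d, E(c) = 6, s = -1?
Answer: 347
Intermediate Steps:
g(d) = 3 - d (g(d) = 4 + (-1 - d) = 3 - d)
W(V, I) = -6*V (W(V, I) = (3 - 1*6)*(V + V) = (3 - 6)*(2*V) = -6*V)
o(1, 4)² + k(W(1, 2)) = (-12)² + 203 = 144 + 203 = 347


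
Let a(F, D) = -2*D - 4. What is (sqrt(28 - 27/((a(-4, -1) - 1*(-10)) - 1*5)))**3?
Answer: 19*sqrt(19) ≈ 82.819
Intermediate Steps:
a(F, D) = -4 - 2*D
(sqrt(28 - 27/((a(-4, -1) - 1*(-10)) - 1*5)))**3 = (sqrt(28 - 27/(((-4 - 2*(-1)) - 1*(-10)) - 1*5)))**3 = (sqrt(28 - 27/(((-4 + 2) + 10) - 5)))**3 = (sqrt(28 - 27/((-2 + 10) - 5)))**3 = (sqrt(28 - 27/(8 - 5)))**3 = (sqrt(28 - 27/3))**3 = (sqrt(28 - 27*1/3))**3 = (sqrt(28 - 9))**3 = (sqrt(19))**3 = 19*sqrt(19)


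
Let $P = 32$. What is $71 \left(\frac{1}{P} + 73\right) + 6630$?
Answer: $\frac{378087}{32} \approx 11815.0$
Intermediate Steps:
$71 \left(\frac{1}{P} + 73\right) + 6630 = 71 \left(\frac{1}{32} + 73\right) + 6630 = 71 \cdot \frac{2337}{32} + 6630 = \frac{165927}{32} + 6630 = \frac{378087}{32}$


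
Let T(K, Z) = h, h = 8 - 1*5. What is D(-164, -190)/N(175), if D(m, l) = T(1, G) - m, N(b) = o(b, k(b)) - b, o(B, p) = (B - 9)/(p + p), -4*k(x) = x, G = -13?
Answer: -29225/30957 ≈ -0.94405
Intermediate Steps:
k(x) = -x/4
o(B, p) = (-9 + B)/(2*p) (o(B, p) = (-9 + B)/((2*p)) = (-9 + B)*(1/(2*p)) = (-9 + B)/(2*p))
h = 3 (h = 8 - 5 = 3)
T(K, Z) = 3
N(b) = -b - 2*(-9 + b)/b (N(b) = (-9 + b)/(2*((-b/4))) - b = (-4/b)*(-9 + b)/2 - b = -2*(-9 + b)/b - b = -b - 2*(-9 + b)/b)
D(m, l) = 3 - m
D(-164, -190)/N(175) = (3 - 1*(-164))/(-2 - 1*175 + 18/175) = (3 + 164)/(-2 - 175 + 18*(1/175)) = 167/(-2 - 175 + 18/175) = 167/(-30957/175) = 167*(-175/30957) = -29225/30957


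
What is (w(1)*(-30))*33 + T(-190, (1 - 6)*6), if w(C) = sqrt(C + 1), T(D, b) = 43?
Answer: 43 - 990*sqrt(2) ≈ -1357.1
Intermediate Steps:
w(C) = sqrt(1 + C)
(w(1)*(-30))*33 + T(-190, (1 - 6)*6) = (sqrt(1 + 1)*(-30))*33 + 43 = (sqrt(2)*(-30))*33 + 43 = -30*sqrt(2)*33 + 43 = -990*sqrt(2) + 43 = 43 - 990*sqrt(2)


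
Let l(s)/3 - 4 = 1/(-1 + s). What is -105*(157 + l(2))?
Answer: -18060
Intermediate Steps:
l(s) = 12 + 3/(-1 + s)
-105*(157 + l(2)) = -105*(157 + 3*(-3 + 4*2)/(-1 + 2)) = -105*(157 + 3*(-3 + 8)/1) = -105*(157 + 3*1*5) = -105*(157 + 15) = -105*172 = -18060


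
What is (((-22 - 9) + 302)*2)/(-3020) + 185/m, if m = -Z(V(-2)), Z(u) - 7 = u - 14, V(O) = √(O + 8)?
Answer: 1943797/64930 + 185*√6/43 ≈ 40.475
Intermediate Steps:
V(O) = √(8 + O)
Z(u) = -7 + u (Z(u) = 7 + (u - 14) = 7 + (-14 + u) = -7 + u)
m = 7 - √6 (m = -(-7 + √(8 - 2)) = -(-7 + √6) = 7 - √6 ≈ 4.5505)
(((-22 - 9) + 302)*2)/(-3020) + 185/m = (((-22 - 9) + 302)*2)/(-3020) + 185/(7 - √6) = ((-31 + 302)*2)*(-1/3020) + 185/(7 - √6) = (271*2)*(-1/3020) + 185/(7 - √6) = 542*(-1/3020) + 185/(7 - √6) = -271/1510 + 185/(7 - √6)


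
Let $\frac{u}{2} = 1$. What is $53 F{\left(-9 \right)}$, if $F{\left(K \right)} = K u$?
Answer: $-954$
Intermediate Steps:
$u = 2$ ($u = 2 \cdot 1 = 2$)
$F{\left(K \right)} = 2 K$ ($F{\left(K \right)} = K 2 = 2 K$)
$53 F{\left(-9 \right)} = 53 \cdot 2 \left(-9\right) = 53 \left(-18\right) = -954$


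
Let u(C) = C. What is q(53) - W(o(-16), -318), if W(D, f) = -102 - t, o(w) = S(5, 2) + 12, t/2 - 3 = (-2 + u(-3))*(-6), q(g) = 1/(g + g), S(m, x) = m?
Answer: 17809/106 ≈ 168.01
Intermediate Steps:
q(g) = 1/(2*g)
t = 66 (t = 6 + 2*((-2 - 3)*(-6)) = 6 + 2*(-5*(-6)) = 6 + 2*30 = 6 + 60 = 66)
o(w) = 17 (o(w) = 5 + 12 = 17)
W(D, f) = -168 (W(D, f) = -102 - 1*66 = -102 - 66 = -168)
q(53) - W(o(-16), -318) = (½)/53 - 1*(-168) = (½)*(1/53) + 168 = 1/106 + 168 = 17809/106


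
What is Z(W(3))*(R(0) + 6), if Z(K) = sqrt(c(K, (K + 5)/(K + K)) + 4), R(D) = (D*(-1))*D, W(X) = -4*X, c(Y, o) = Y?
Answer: 12*I*sqrt(2) ≈ 16.971*I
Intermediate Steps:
R(D) = -D**2 (R(D) = (-D)*D = -D**2)
Z(K) = sqrt(4 + K) (Z(K) = sqrt(K + 4) = sqrt(4 + K))
Z(W(3))*(R(0) + 6) = sqrt(4 - 4*3)*(-1*0**2 + 6) = sqrt(4 - 12)*(-1*0 + 6) = sqrt(-8)*(0 + 6) = (2*I*sqrt(2))*6 = 12*I*sqrt(2)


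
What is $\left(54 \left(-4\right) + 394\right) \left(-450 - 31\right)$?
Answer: $-85618$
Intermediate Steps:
$\left(54 \left(-4\right) + 394\right) \left(-450 - 31\right) = \left(-216 + 394\right) \left(-481\right) = 178 \left(-481\right) = -85618$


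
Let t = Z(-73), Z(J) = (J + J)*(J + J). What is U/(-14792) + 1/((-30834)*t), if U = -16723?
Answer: 686957368345/607634599428 ≈ 1.1305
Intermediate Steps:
Z(J) = 4*J² (Z(J) = (2*J)*(2*J) = 4*J²)
t = 21316 (t = 4*(-73)² = 4*5329 = 21316)
U/(-14792) + 1/((-30834)*t) = -16723/(-14792) + 1/(-30834*21316) = -16723*(-1/14792) - 1/30834*1/21316 = 16723/14792 - 1/657257544 = 686957368345/607634599428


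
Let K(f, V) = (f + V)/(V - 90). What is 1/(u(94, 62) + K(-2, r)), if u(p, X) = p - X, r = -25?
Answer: 115/3707 ≈ 0.031022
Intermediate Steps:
K(f, V) = (V + f)/(-90 + V)
1/(u(94, 62) + K(-2, r)) = 1/((94 - 1*62) + (-25 - 2)/(-90 - 25)) = 1/((94 - 62) - 27/(-115)) = 1/(32 - 1/115*(-27)) = 1/(32 + 27/115) = 1/(3707/115) = 115/3707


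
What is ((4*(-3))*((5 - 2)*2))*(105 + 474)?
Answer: -41688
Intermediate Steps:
((4*(-3))*((5 - 2)*2))*(105 + 474) = -36*2*579 = -12*6*579 = -72*579 = -41688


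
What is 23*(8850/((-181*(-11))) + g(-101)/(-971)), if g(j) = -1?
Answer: 197692843/1933261 ≈ 102.26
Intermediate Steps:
23*(8850/((-181*(-11))) + g(-101)/(-971)) = 23*(8850/((-181*(-11))) - 1/(-971)) = 23*(8850/1991 - 1*(-1/971)) = 23*(8850*(1/1991) + 1/971) = 23*(8850/1991 + 1/971) = 23*(8595341/1933261) = 197692843/1933261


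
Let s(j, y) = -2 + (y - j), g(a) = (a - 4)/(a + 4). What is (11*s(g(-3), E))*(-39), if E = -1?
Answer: -1716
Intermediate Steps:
g(a) = (-4 + a)/(4 + a)
s(j, y) = -2 + y - j
(11*s(g(-3), E))*(-39) = (11*(-2 - 1 - (-4 - 3)/(4 - 3)))*(-39) = (11*(-2 - 1 - (-7)/1))*(-39) = (11*(-2 - 1 - (-7)))*(-39) = (11*(-2 - 1 - 1*(-7)))*(-39) = (11*(-2 - 1 + 7))*(-39) = (11*4)*(-39) = 44*(-39) = -1716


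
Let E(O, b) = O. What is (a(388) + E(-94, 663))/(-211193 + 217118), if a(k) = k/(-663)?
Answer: -12542/785655 ≈ -0.015964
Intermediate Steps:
a(k) = -k/663 (a(k) = k*(-1/663) = -k/663)
(a(388) + E(-94, 663))/(-211193 + 217118) = (-1/663*388 - 94)/(-211193 + 217118) = (-388/663 - 94)/5925 = -62710/663*1/5925 = -12542/785655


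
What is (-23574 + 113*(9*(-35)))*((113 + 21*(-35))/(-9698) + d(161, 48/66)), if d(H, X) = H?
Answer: -46210989000/4849 ≈ -9.5300e+6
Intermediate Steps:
(-23574 + 113*(9*(-35)))*((113 + 21*(-35))/(-9698) + d(161, 48/66)) = (-23574 + 113*(9*(-35)))*((113 + 21*(-35))/(-9698) + 161) = (-23574 + 113*(-315))*((113 - 735)*(-1/9698) + 161) = (-23574 - 35595)*(-622*(-1/9698) + 161) = -59169*(311/4849 + 161) = -59169*781000/4849 = -46210989000/4849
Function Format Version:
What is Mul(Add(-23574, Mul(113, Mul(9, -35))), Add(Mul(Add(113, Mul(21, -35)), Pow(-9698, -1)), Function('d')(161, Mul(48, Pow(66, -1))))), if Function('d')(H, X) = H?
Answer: Rational(-46210989000, 4849) ≈ -9.5300e+6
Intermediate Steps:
Mul(Add(-23574, Mul(113, Mul(9, -35))), Add(Mul(Add(113, Mul(21, -35)), Pow(-9698, -1)), Function('d')(161, Mul(48, Pow(66, -1))))) = Mul(Add(-23574, Mul(113, Mul(9, -35))), Add(Mul(Add(113, Mul(21, -35)), Pow(-9698, -1)), 161)) = Mul(Add(-23574, Mul(113, -315)), Add(Mul(Add(113, -735), Rational(-1, 9698)), 161)) = Mul(Add(-23574, -35595), Add(Mul(-622, Rational(-1, 9698)), 161)) = Mul(-59169, Add(Rational(311, 4849), 161)) = Mul(-59169, Rational(781000, 4849)) = Rational(-46210989000, 4849)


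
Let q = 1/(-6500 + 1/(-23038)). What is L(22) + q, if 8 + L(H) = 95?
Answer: 13027966049/149747001 ≈ 87.000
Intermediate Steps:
q = -23038/149747001 (q = 1/(-6500 - 1/23038) = 1/(-149747001/23038) = -23038/149747001 ≈ -0.00015385)
L(H) = 87 (L(H) = -8 + 95 = 87)
L(22) + q = 87 - 23038/149747001 = 13027966049/149747001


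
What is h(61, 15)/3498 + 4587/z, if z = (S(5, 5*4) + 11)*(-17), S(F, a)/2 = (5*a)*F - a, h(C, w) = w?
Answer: -5265907/19247162 ≈ -0.27359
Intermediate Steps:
S(F, a) = -2*a + 10*F*a (S(F, a) = 2*((5*a)*F - a) = 2*(5*F*a - a) = 2*(-a + 5*F*a) = -2*a + 10*F*a)
z = -16507 (z = (2*(5*4)*(-1 + 5*5) + 11)*(-17) = (2*20*(-1 + 25) + 11)*(-17) = (2*20*24 + 11)*(-17) = (960 + 11)*(-17) = 971*(-17) = -16507)
h(61, 15)/3498 + 4587/z = 15/3498 + 4587/(-16507) = 15*(1/3498) + 4587*(-1/16507) = 5/1166 - 4587/16507 = -5265907/19247162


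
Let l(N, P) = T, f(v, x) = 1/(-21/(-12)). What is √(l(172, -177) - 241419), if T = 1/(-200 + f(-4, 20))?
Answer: I*√117620304919/698 ≈ 491.34*I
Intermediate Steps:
f(v, x) = 4/7 (f(v, x) = 1/(-21*(-1/12)) = 1/(7/4) = 4/7)
T = -7/1396 (T = 1/(-200 + 4/7) = 1/(-1396/7) = -7/1396 ≈ -0.0050143)
l(N, P) = -7/1396
√(l(172, -177) - 241419) = √(-7/1396 - 241419) = √(-337020931/1396) = I*√117620304919/698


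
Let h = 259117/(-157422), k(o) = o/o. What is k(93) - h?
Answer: 416539/157422 ≈ 2.6460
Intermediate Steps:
k(o) = 1
h = -259117/157422 (h = 259117*(-1/157422) = -259117/157422 ≈ -1.6460)
k(93) - h = 1 - 1*(-259117/157422) = 1 + 259117/157422 = 416539/157422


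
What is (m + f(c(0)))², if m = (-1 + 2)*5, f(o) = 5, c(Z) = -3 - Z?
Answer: 100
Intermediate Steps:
m = 5 (m = 1*5 = 5)
(m + f(c(0)))² = (5 + 5)² = 10² = 100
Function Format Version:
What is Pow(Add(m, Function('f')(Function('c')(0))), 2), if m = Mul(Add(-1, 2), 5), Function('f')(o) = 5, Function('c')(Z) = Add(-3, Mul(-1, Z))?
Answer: 100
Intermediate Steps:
m = 5 (m = Mul(1, 5) = 5)
Pow(Add(m, Function('f')(Function('c')(0))), 2) = Pow(Add(5, 5), 2) = Pow(10, 2) = 100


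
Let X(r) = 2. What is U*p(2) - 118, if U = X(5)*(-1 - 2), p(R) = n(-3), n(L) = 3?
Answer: -136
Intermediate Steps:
p(R) = 3
U = -6 (U = 2*(-1 - 2) = 2*(-3) = -6)
U*p(2) - 118 = -6*3 - 118 = -18 - 118 = -136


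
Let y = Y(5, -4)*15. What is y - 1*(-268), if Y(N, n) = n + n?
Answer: 148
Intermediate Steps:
Y(N, n) = 2*n
y = -120 (y = (2*(-4))*15 = -8*15 = -120)
y - 1*(-268) = -120 - 1*(-268) = -120 + 268 = 148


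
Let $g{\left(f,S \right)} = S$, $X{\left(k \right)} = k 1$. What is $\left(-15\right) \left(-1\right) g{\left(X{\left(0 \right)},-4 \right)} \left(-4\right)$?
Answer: $240$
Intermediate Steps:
$X{\left(k \right)} = k$
$\left(-15\right) \left(-1\right) g{\left(X{\left(0 \right)},-4 \right)} \left(-4\right) = \left(-15\right) \left(-1\right) \left(\left(-4\right) \left(-4\right)\right) = 15 \cdot 16 = 240$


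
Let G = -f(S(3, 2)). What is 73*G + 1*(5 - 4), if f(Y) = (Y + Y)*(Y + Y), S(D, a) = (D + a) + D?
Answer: -18687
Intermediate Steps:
S(D, a) = a + 2*D
f(Y) = 4*Y² (f(Y) = (2*Y)*(2*Y) = 4*Y²)
G = -256 (G = -4*(2 + 2*3)² = -4*(2 + 6)² = -4*8² = -4*64 = -1*256 = -256)
73*G + 1*(5 - 4) = 73*(-256) + 1*(5 - 4) = -18688 + 1*1 = -18688 + 1 = -18687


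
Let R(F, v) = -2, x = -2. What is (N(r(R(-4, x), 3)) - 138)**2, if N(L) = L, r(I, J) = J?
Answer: 18225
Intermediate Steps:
(N(r(R(-4, x), 3)) - 138)**2 = (3 - 138)**2 = (-135)**2 = 18225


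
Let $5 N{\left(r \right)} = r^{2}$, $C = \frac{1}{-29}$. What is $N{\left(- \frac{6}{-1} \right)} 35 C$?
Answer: $- \frac{252}{29} \approx -8.6897$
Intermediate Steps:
$C = - \frac{1}{29} \approx -0.034483$
$N{\left(r \right)} = \frac{r^{2}}{5}$
$N{\left(- \frac{6}{-1} \right)} 35 C = \frac{\left(- \frac{6}{-1}\right)^{2}}{5} \cdot 35 \left(- \frac{1}{29}\right) = \frac{\left(\left(-6\right) \left(-1\right)\right)^{2}}{5} \cdot 35 \left(- \frac{1}{29}\right) = \frac{6^{2}}{5} \cdot 35 \left(- \frac{1}{29}\right) = \frac{1}{5} \cdot 36 \cdot 35 \left(- \frac{1}{29}\right) = \frac{36}{5} \cdot 35 \left(- \frac{1}{29}\right) = 252 \left(- \frac{1}{29}\right) = - \frac{252}{29}$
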